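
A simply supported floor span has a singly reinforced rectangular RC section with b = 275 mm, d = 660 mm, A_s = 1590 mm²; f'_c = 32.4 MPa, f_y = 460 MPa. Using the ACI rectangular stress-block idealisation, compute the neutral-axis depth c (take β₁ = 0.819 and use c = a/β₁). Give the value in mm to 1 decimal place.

c ≈ 117.9 mm

T = A_s f_y = 1590 × 460 = 731400 N = 731.4 kN.
Setting C = 0.85 f'_c a b equal to T: a = 731400/(0.85 × 32.4 × 275) = 96.574 mm.
With β₁ = 0.819, c = a/β₁ = 96.574/0.819 = 117.9 mm.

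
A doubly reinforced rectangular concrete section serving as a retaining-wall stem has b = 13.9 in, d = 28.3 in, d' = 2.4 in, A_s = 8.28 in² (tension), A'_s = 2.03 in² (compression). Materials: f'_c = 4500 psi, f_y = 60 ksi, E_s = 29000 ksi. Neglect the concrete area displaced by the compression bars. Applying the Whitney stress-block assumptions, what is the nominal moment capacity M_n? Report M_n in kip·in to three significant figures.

M_n ≈ 12400 kip·in

Assume both steels yield.
a = (A_s − A'_s) f_y/(0.85 f'_c b) = (8.28 − 2.03) × 60/(0.85 × 4.5 × 13.9) = 7.053 in.
c = a/β₁ = 7.053/0.825 = 8.549 in; ε'_s = 0.003(c − d')/c = 0.0022 ≥ ε_y = 0.0021, so the compression steel yields.
M_n = (A_s − A'_s) f_y (d − a/2) + A'_s f_y (d − d') = 375 × (28.3 − 3.5265) + 121.8 × (28.3 − 2.4) = 9290.1 + 3154.6 = 12444.7 kip·in.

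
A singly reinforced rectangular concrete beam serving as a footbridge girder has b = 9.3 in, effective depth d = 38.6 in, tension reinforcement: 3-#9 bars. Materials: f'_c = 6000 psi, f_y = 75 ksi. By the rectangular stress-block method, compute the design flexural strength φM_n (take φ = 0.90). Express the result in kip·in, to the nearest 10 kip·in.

A_s = 3 × 1 = 3 in².
T = A_s f_y = 3 × 75 = 225 kips.
a = T/(0.85 f'_c b) = 225/(0.85 × 6 × 9.3) = 4.744 in.
M_n = T(d − a/2) = 225 × (38.6 − 2.372) = 8151.3 kip·in.
φM_n = 0.90 × 8151.3 = 7336.2 kip·in.

φM_n ≈ 7340 kip·in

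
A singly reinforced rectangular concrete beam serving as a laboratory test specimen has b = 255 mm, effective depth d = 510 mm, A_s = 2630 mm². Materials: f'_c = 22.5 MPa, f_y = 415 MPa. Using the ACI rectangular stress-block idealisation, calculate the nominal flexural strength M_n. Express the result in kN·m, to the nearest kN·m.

M_n ≈ 435 kN·m

T = A_s f_y = 2630 × 415 = 1091450 N = 1091.45 kN.
From C = T: a = T/(0.85 f'_c b) = 1091450/(0.85 × 22.5 × 255) = 223.80 mm.
M_n = T(d − a/2) = 1091.45 kN × (510 − 111.9) mm = 434.51 kN·m.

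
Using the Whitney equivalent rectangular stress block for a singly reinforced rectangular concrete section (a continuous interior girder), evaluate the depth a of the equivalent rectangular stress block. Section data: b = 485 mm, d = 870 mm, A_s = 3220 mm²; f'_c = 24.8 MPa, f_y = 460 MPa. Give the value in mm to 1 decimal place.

a ≈ 144.9 mm

T = A_s f_y = 3220 × 460 = 1481200 N = 1481.2 kN.
Setting C = 0.85 f'_c a b equal to T: a = 1481200/(0.85 × 24.8 × 485) = 144.9 mm.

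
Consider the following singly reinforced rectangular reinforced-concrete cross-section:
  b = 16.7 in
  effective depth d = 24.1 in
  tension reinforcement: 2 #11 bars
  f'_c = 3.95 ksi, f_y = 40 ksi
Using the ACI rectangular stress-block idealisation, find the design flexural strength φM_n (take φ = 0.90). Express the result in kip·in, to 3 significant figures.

A_s = 2 × 1.56 = 3.12 in².
T = A_s f_y = 3.12 × 40 = 124.8 kips.
a = T/(0.85 f'_c b) = 124.8/(0.85 × 3.95 × 16.7) = 2.226 in.
M_n = T(d − a/2) = 124.8 × (24.1 − 1.113) = 2868.8 kip·in.
φM_n = 0.90 × 2868.8 = 2581.9 kip·in.

φM_n ≈ 2580 kip·in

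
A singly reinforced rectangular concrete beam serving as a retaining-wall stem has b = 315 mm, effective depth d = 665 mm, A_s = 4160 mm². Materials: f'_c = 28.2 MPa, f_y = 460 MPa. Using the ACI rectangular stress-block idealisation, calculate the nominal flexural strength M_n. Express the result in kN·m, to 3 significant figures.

M_n ≈ 1030 kN·m

T = A_s f_y = 4160 × 460 = 1913600 N = 1913.6 kN.
From C = T: a = T/(0.85 f'_c b) = 1913600/(0.85 × 28.2 × 315) = 253.44 mm.
M_n = T(d − a/2) = 1913.6 kN × (665 − 126.72) mm = 1030.05 kN·m.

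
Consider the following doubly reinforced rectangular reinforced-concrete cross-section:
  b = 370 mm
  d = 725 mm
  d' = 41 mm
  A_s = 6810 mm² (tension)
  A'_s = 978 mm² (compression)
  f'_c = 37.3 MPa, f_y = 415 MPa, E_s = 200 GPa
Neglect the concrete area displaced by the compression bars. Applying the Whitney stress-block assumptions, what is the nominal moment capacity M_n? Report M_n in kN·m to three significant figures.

Assume both tension and compression steel yield.
Net tension couple steel: A_s − A'_s = 5832 mm².
a = (A_s − A'_s) f_y / (0.85 f'_c b) = 2420280/(0.85 × 37.3 × 370) = 206.32 mm.
c = a/β₁ = 206.32/0.784 = 263.16 mm; ε'_s = 0.003(c − d')/c = 0.0025 ≥ f_y/E_s = 0.0021, so compression steel does yield.
M_n = (A_s − A'_s) f_y (d − a/2) + A'_s f_y (d − d') = [2420280 × (725 − 103.16) + 405870 × (725 − 41)] × 10⁻⁶ = 1505.03 + 277.62 = 1782.65 kN·m.

M_n ≈ 1780 kN·m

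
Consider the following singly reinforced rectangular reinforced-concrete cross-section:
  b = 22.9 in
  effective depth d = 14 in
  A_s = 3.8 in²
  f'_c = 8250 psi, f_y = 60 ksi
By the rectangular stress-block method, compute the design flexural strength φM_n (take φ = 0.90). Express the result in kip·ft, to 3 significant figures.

φM_n ≈ 227 kip·ft

T = A_s f_y = 3.8 × 60 = 228 kips.
a = T/(0.85 f'_c b) = 228/(0.85 × 8.25 × 22.9) = 1.420 in.
M_n = T(d − a/2) = 228 × (14 − 0.71) = 3030.1 kip·in = 3030.1/12 = 252.51 kip·ft.
φM_n = 0.90 × 252.51 = 227.26 kip·ft.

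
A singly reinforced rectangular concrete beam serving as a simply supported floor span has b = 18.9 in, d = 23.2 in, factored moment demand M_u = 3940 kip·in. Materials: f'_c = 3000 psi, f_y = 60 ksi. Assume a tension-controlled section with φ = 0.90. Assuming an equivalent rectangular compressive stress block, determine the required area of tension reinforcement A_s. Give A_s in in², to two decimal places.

M_n = M_u/φ = 3940/0.90 = 4377.78 kip·in.
From M_n = 0.85 f'_c a b (d − a/2):
a = d − √(d² − 2M_n/(0.85 f'_c b)) = 23.2 − √(23.2² − 2 × 4377.78/(0.85 × 3 × 18.9)) = 4.317 in.
A_s = 0.85 f'_c a b / f_y = 0.85 × 3 × 4.317 × 18.9 / 60 = 3.468 in².

A_s ≈ 3.47 in²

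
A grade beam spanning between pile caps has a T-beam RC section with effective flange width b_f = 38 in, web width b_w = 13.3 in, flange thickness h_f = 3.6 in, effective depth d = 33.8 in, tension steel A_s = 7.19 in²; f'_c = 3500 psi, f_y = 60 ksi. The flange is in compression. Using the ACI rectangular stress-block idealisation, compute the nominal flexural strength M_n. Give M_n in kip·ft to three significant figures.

M_n ≈ 1150 kip·ft

Tension: T = A_s f_y = 7.19 × 60 = 431.4 kips.
Try a within the flange: a = T/(0.85 f'_c b_f) = 431.4/(0.85 × 3.5 × 38) = 3.816 in.
a = 3.816 > h_f = 3.6 in: the block extends into the web. Split into flange-overhang and web parts.
C_f = 0.85 f'_c (b_f − b_w) h_f = 0.85 × 3.5 × (38 − 13.3) × 3.6 = 264.5 kips.
Remaining web compression depth: a_w = (T − C_f)/(0.85 f'_c b_w) = (431.4 − 264.5)/(0.85 × 3.5 × 13.3) = 4.218 in.
M_n = C_f(d − h_f/2) + (T − C_f)(d − a_w/2) = 264.5 × (33.8 − 1.8) + 166.9 × (33.8 − 2.109) = 8464.0 + 5289.2 = 13753.2 kip·in.
M_n = 13753.2/12 = 1146.10 kip·ft.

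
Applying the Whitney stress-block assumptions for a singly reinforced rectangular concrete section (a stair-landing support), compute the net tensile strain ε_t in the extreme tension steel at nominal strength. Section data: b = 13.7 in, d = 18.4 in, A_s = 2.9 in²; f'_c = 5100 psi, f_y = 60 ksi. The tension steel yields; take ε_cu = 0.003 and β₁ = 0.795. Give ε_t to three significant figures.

a = A_s f_y/(0.85 f'_c b) = 2.930 in.
β₁ = 0.795, so c = a/β₁ = 2.930/0.795 = 3.686 in.
From the linear strain diagram with ε_cu = 0.003: ε_t = 0.003 (d − c)/c = 0.003 × (18.4 − 3.686)/3.686 = 0.0120.
Since ε_t ≥ 0.005, the section is tension-controlled.

ε_t ≈ 0.0120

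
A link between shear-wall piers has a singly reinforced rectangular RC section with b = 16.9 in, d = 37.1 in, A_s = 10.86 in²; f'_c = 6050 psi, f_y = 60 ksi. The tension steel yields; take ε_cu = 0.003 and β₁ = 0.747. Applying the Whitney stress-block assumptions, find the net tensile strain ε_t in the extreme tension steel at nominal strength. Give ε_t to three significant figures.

a = A_s f_y/(0.85 f'_c b) = 7.498 in.
β₁ = 0.747, so c = a/β₁ = 7.498/0.747 = 10.037 in.
From the linear strain diagram with ε_cu = 0.003: ε_t = 0.003 (d − c)/c = 0.003 × (37.1 − 10.037)/10.037 = 0.00809.
Since ε_t ≥ 0.005, the section is tension-controlled.

ε_t ≈ 0.00809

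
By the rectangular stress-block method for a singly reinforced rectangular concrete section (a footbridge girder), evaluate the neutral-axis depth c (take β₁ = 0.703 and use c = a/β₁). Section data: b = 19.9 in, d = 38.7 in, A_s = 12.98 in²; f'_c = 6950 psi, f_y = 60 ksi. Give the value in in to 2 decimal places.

c ≈ 9.42 in

T = A_s f_y = 12.98 × 60 = 778.8 kips.
a = T/(0.85 f'_c b) = 778.8/(0.85 × 6.95 × 19.9) = 6.6247 in.
With β₁ = 0.703, c = a/β₁ = 6.6247/0.703 = 9.42 in.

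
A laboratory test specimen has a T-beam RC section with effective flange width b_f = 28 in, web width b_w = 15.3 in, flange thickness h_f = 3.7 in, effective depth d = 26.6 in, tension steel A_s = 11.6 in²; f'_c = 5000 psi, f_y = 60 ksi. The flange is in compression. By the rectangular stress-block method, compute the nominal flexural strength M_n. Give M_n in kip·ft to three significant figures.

Tension: T = A_s f_y = 11.6 × 60 = 696 kips.
Try a within the flange: a = T/(0.85 f'_c b_f) = 696/(0.85 × 5 × 28) = 5.849 in.
a = 5.849 > h_f = 3.7 in: the block extends into the web. Split into flange-overhang and web parts.
C_f = 0.85 f'_c (b_f − b_w) h_f = 0.85 × 5 × (28 − 15.3) × 3.7 = 199.7 kips.
Remaining web compression depth: a_w = (T − C_f)/(0.85 f'_c b_w) = (696 − 199.7)/(0.85 × 5 × 15.3) = 7.632 in.
M_n = C_f(d − h_f/2) + (T − C_f)(d − a_w/2) = 199.7 × (26.6 − 1.85) + 496.3 × (26.6 − 3.816) = 4942.6 + 11307.7 = 16250.3 kip·in.
M_n = 16250.3/12 = 1354.19 kip·ft.

M_n ≈ 1350 kip·ft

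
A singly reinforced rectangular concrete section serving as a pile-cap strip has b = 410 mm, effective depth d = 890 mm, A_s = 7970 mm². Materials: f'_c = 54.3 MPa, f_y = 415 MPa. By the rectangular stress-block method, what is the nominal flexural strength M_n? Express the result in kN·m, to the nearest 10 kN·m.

T = A_s f_y = 7970 × 415 = 3307550 N = 3307.55 kN.
From C = T: a = T/(0.85 f'_c b) = 3307550/(0.85 × 54.3 × 410) = 174.78 mm.
M_n = T(d − a/2) = 3307.55 kN × (890 − 87.39) mm = 2654.67 kN·m.

M_n ≈ 2650 kN·m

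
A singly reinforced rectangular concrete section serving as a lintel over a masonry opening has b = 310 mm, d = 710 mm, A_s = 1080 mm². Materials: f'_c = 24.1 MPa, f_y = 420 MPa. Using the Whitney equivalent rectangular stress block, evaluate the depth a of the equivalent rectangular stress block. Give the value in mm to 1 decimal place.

T = A_s f_y = 1080 × 420 = 453600 N = 453.6 kN.
Setting C = 0.85 f'_c a b equal to T: a = 453600/(0.85 × 24.1 × 310) = 71.4 mm.

a ≈ 71.4 mm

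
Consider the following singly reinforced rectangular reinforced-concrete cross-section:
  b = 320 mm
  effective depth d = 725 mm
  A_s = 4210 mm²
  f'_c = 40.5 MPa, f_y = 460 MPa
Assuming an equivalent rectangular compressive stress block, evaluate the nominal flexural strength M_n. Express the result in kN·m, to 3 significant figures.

T = A_s f_y = 4210 × 460 = 1936600 N = 1936.6 kN.
From C = T: a = T/(0.85 f'_c b) = 1936600/(0.85 × 40.5 × 320) = 175.80 mm.
M_n = T(d − a/2) = 1936.6 kN × (725 − 87.9) mm = 1233.81 kN·m.

M_n ≈ 1230 kN·m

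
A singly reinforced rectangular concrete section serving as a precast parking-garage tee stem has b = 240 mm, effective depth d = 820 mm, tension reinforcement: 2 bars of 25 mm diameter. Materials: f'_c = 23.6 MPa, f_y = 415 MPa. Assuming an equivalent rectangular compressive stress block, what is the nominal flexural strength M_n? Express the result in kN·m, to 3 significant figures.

M_n ≈ 317 kN·m

A_s = 2 × 491 = 982 mm².
T = A_s f_y = 982 × 415 = 407530 N = 407.53 kN.
From C = T: a = T/(0.85 f'_c b) = 407530/(0.85 × 23.6 × 240) = 84.65 mm.
M_n = T(d − a/2) = 407.53 kN × (820 − 42.325) mm = 316.93 kN·m.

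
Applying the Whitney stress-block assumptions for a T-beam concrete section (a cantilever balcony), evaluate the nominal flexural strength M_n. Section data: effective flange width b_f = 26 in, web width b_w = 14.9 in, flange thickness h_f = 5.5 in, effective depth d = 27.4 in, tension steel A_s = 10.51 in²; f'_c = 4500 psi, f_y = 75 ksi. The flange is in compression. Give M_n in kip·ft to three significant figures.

Tension: T = A_s f_y = 10.51 × 75 = 788.25 kips.
Try a within the flange: a = T/(0.85 f'_c b_f) = 788.25/(0.85 × 4.5 × 26) = 7.926 in.
a = 7.926 > h_f = 5.5 in: the block extends into the web. Split into flange-overhang and web parts.
C_f = 0.85 f'_c (b_f − b_w) h_f = 0.85 × 4.5 × (26 − 14.9) × 5.5 = 233.5 kips.
Remaining web compression depth: a_w = (T − C_f)/(0.85 f'_c b_w) = (788.25 − 233.5)/(0.85 × 4.5 × 14.9) = 9.734 in.
M_n = C_f(d − h_f/2) + (T − C_f)(d − a_w/2) = 233.5 × (27.4 − 2.75) + 554.75 × (27.4 − 4.867) = 5755.8 + 12500.2 = 18256.0 kip·in.
M_n = 18256.0/12 = 1521.33 kip·ft.

M_n ≈ 1520 kip·ft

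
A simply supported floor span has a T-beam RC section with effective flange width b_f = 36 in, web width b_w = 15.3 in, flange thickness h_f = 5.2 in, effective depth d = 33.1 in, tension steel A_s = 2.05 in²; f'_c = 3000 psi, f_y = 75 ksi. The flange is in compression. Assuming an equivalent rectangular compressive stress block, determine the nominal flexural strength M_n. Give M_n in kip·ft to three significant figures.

M_n ≈ 413 kip·ft

Tension: T = A_s f_y = 2.05 × 75 = 153.75 kips.
Try a within the flange: a = T/(0.85 f'_c b_f) = 153.75/(0.85 × 3 × 36) = 1.675 in.
Since a = 1.675 ≤ h_f = 5.2 in, the stress block lies entirely in the flange; analyse as a rectangular beam of width b_f.
M_n = T(d − a/2) = 153.75 × (33.1 − 0.8375) = 4960.4 kip·in.
M_n = 4960.4/12 = 413.37 kip·ft.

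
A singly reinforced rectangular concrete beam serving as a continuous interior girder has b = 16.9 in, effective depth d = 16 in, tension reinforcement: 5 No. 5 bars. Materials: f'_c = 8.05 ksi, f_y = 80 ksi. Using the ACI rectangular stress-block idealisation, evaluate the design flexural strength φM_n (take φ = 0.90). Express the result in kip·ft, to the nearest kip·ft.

A_s = 5 × 0.31 = 1.55 in².
T = A_s f_y = 1.55 × 80 = 124 kips.
a = T/(0.85 f'_c b) = 124/(0.85 × 8.05 × 16.9) = 1.072 in.
M_n = T(d − a/2) = 124 × (16 − 0.536) = 1917.5 kip·in = 1917.5/12 = 159.79 kip·ft.
φM_n = 0.90 × 159.79 = 143.81 kip·ft.

φM_n ≈ 144 kip·ft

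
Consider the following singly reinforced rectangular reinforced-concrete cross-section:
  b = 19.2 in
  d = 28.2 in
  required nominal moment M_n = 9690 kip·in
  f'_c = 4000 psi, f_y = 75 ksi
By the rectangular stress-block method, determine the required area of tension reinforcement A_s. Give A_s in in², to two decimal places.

A_s ≈ 5.11 in²

From M_n = 0.85 f'_c a b (d − a/2):
a = d − √(d² − 2M_n/(0.85 f'_c b)) = 28.2 − √(28.2² − 2 × 9690/(0.85 × 4 × 19.2)) = 5.876 in.
A_s = 0.85 f'_c a b / f_y = 0.85 × 4 × 5.876 × 19.2 / 75 = 5.114 in².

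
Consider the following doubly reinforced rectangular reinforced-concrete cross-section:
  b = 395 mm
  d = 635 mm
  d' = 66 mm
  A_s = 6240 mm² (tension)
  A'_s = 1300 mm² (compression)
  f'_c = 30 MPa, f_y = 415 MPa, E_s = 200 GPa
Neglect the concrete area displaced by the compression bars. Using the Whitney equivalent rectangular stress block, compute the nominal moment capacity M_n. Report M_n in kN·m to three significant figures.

M_n ≈ 1400 kN·m

Assume both tension and compression steel yield.
Net tension couple steel: A_s − A'_s = 4940 mm².
a = (A_s − A'_s) f_y / (0.85 f'_c b) = 2050100/(0.85 × 30 × 395) = 203.53 mm.
c = a/β₁ = 203.53/0.836 = 243.46 mm; ε'_s = 0.003(c − d')/c = 0.0022 ≥ f_y/E_s = 0.0021, so compression steel does yield.
M_n = (A_s − A'_s) f_y (d − a/2) + A'_s f_y (d − d') = [2050100 × (635 − 101.765) + 539500 × (635 − 66)] × 10⁻⁶ = 1093.19 + 306.98 = 1400.17 kN·m.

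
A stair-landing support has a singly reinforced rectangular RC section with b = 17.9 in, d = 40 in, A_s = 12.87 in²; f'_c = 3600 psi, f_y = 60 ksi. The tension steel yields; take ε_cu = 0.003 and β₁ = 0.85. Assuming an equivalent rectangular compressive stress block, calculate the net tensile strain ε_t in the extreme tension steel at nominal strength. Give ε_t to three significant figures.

a = A_s f_y/(0.85 f'_c b) = 14.098 in.
β₁ = 0.85, so c = a/β₁ = 14.098/0.85 = 16.586 in.
From the linear strain diagram with ε_cu = 0.003: ε_t = 0.003 (d − c)/c = 0.003 × (40 − 16.586)/16.586 = 0.00424.
ε_t is between 0.004 and 0.005 — transition zone.

ε_t ≈ 0.00424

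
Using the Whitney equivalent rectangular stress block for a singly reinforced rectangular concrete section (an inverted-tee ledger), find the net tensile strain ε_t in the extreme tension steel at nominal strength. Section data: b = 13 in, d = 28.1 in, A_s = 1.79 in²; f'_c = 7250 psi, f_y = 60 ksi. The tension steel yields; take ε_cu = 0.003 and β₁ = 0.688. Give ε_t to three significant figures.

ε_t ≈ 0.0403

a = A_s f_y/(0.85 f'_c b) = 1.341 in.
β₁ = 0.688, so c = a/β₁ = 1.341/0.688 = 1.949 in.
From the linear strain diagram with ε_cu = 0.003: ε_t = 0.003 (d − c)/c = 0.003 × (28.1 − 1.949)/1.949 = 0.0403.
Since ε_t ≥ 0.005, the section is tension-controlled.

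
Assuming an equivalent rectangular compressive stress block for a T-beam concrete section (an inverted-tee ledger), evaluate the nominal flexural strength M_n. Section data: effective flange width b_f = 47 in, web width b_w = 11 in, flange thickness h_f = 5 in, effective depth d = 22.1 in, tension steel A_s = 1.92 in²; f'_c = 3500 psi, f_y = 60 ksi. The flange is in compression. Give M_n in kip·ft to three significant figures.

M_n ≈ 208 kip·ft

Tension: T = A_s f_y = 1.92 × 60 = 115.2 kips.
Try a within the flange: a = T/(0.85 f'_c b_f) = 115.2/(0.85 × 3.5 × 47) = 0.824 in.
Since a = 0.824 ≤ h_f = 5 in, the stress block lies entirely in the flange; analyse as a rectangular beam of width b_f.
M_n = T(d − a/2) = 115.2 × (22.1 − 0.412) = 2498.5 kip·in.
M_n = 2498.5/12 = 208.21 kip·ft.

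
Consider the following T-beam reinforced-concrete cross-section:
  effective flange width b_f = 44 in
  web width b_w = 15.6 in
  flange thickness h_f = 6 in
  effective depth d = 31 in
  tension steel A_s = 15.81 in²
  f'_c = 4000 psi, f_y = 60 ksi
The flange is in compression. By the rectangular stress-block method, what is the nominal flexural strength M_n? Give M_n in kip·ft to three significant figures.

Tension: T = A_s f_y = 15.81 × 60 = 948.6 kips.
Try a within the flange: a = T/(0.85 f'_c b_f) = 948.6/(0.85 × 4 × 44) = 6.341 in.
a = 6.341 > h_f = 6 in: the block extends into the web. Split into flange-overhang and web parts.
C_f = 0.85 f'_c (b_f − b_w) h_f = 0.85 × 4 × (44 − 15.6) × 6 = 579.4 kips.
Remaining web compression depth: a_w = (T − C_f)/(0.85 f'_c b_w) = (948.6 − 579.4)/(0.85 × 4 × 15.6) = 6.961 in.
M_n = C_f(d − h_f/2) + (T − C_f)(d − a_w/2) = 579.4 × (31 − 3) + 369.2 × (31 − 3.4805) = 16223.2 + 10160.2 = 26383.4 kip·in.
M_n = 26383.4/12 = 2198.62 kip·ft.

M_n ≈ 2200 kip·ft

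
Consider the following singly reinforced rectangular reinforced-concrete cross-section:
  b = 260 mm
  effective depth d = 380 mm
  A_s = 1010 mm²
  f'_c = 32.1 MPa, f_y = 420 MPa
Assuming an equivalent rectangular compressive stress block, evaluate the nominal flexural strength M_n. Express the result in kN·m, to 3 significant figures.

M_n ≈ 149 kN·m

T = A_s f_y = 1010 × 420 = 424200 N = 424.2 kN.
From C = T: a = T/(0.85 f'_c b) = 424200/(0.85 × 32.1 × 260) = 59.80 mm.
M_n = T(d − a/2) = 424.2 kN × (380 − 29.9) mm = 148.51 kN·m.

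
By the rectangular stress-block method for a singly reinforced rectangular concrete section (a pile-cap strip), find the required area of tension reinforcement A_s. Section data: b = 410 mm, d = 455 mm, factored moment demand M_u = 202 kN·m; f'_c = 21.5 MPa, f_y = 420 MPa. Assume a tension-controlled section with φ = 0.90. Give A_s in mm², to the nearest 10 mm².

M_n = M_u/φ = 202/0.90 = 224.444 kN·m.
With M_n = 0.85 f'_c a b (d − a/2), solve the quadratic for a:
a = d − √(d² − 2M_n/(0.85 f'_c b)) = 455 − √(455² − 2 × 224.444×10⁶/(0.85 × 21.5 × 410)) = 71.44 mm.
A_s = 0.85 f'_c a b / f_y = 0.85 × 21.5 × 71.44 × 410 / 420 = 1274.5 mm².

A_s ≈ 1270 mm²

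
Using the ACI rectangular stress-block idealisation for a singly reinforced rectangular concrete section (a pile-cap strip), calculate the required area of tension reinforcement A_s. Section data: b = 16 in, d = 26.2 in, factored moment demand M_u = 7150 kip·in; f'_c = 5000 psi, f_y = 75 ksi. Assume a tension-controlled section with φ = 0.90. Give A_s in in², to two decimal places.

A_s ≈ 4.46 in²

M_n = M_u/φ = 7150/0.90 = 7944.44 kip·in.
From M_n = 0.85 f'_c a b (d − a/2):
a = d − √(d² − 2M_n/(0.85 f'_c b)) = 26.2 − √(26.2² − 2 × 7944.44/(0.85 × 5 × 16)) = 4.921 in.
A_s = 0.85 f'_c a b / f_y = 0.85 × 5 × 4.921 × 16 / 75 = 4.462 in².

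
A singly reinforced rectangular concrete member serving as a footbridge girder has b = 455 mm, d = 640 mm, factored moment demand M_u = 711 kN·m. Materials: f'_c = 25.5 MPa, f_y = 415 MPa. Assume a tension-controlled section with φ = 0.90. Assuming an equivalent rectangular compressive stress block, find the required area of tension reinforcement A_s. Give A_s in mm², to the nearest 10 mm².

M_n = M_u/φ = 711/0.90 = 790 kN·m.
With M_n = 0.85 f'_c a b (d − a/2), solve the quadratic for a:
a = d − √(d² − 2M_n/(0.85 f'_c b)) = 640 − √(640² − 2 × 790×10⁶/(0.85 × 25.5 × 455)) = 140.61 mm.
A_s = 0.85 f'_c a b / f_y = 0.85 × 25.5 × 140.61 × 455 / 415 = 3341.5 mm².

A_s ≈ 3340 mm²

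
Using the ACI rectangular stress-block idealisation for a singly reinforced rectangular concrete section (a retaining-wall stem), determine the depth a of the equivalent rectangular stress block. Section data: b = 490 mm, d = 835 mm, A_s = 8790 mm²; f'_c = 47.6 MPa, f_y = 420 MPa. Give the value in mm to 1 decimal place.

a ≈ 186.2 mm

T = A_s f_y = 8790 × 420 = 3691800 N = 3691.8 kN.
Setting C = 0.85 f'_c a b equal to T: a = 3691800/(0.85 × 47.6 × 490) = 186.2 mm.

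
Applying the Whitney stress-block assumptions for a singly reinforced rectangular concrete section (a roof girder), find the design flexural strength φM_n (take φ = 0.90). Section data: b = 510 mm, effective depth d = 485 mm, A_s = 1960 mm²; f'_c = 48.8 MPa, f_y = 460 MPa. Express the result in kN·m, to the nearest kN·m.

T = A_s f_y = 1960 × 460 = 901600 N = 901.6 kN.
From C = T: a = T/(0.85 f'_c b) = 901600/(0.85 × 48.8 × 510) = 42.62 mm.
M_n = T(d − a/2) = 901.6 kN × (485 − 21.31) mm = 418.06 kN·m.
φM_n = 0.90 × 418.06 = 376.25 kN·m.

φM_n ≈ 376 kN·m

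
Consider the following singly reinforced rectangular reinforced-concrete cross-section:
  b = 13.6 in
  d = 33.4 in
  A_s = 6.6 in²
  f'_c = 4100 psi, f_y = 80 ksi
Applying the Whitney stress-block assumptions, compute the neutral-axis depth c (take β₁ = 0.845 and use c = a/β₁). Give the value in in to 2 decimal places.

c ≈ 13.18 in

T = A_s f_y = 6.6 × 80 = 528 kips.
a = T/(0.85 f'_c b) = 528/(0.85 × 4.1 × 13.6) = 11.1402 in.
With β₁ = 0.845, c = a/β₁ = 11.1402/0.845 = 13.18 in.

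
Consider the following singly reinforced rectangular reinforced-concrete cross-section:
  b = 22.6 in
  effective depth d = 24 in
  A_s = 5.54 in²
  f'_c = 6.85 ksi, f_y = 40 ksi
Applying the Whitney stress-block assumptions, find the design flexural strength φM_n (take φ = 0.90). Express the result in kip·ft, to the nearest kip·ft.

φM_n ≈ 385 kip·ft

T = A_s f_y = 5.54 × 40 = 221.6 kips.
a = T/(0.85 f'_c b) = 221.6/(0.85 × 6.85 × 22.6) = 1.684 in.
M_n = T(d − a/2) = 221.6 × (24 − 0.842) = 5131.8 kip·in = 5131.8/12 = 427.65 kip·ft.
φM_n = 0.90 × 427.65 = 384.89 kip·ft.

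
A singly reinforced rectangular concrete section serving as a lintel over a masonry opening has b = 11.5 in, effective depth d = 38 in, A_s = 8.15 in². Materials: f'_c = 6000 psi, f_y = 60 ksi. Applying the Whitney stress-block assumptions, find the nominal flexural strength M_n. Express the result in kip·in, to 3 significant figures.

T = A_s f_y = 8.15 × 60 = 489 kips.
a = T/(0.85 f'_c b) = 489/(0.85 × 6 × 11.5) = 8.338 in.
M_n = T(d − a/2) = 489 × (38 − 4.169) = 16543.4 kip·in.

M_n ≈ 16500 kip·in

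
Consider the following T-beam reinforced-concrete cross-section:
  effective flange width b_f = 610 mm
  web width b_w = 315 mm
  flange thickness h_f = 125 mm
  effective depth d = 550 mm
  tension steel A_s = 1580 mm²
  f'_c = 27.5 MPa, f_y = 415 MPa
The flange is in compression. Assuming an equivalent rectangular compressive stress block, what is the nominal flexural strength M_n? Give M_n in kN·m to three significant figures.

M_n ≈ 346 kN·m

Tension: T = A_s f_y = 1580 × 415 = 655700 N.
Try a within the flange: a = T/(0.85 f'_c b_f) = 655700/(0.85 × 27.5 × 610) = 45.99 mm.
Since a = 45.99 ≤ h_f = 125 mm, the stress block lies entirely in the flange; analyse as a rectangular beam of width b_f.
M_n = T(d − a/2) = 655700 × (550 − 22.995) = 345.56 × 10⁶ N·mm.
M_n = 345.56 kN·m.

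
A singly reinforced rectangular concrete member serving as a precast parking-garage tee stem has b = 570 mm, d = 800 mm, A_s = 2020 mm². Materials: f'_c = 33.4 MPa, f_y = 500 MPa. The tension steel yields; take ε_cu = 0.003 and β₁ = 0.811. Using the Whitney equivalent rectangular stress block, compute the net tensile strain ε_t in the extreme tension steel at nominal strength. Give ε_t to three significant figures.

ε_t ≈ 0.0282

a = A_s f_y/(0.85 f'_c b) = 62.41 mm.
β₁ = 0.811, so c = a/β₁ = 62.41/0.811 = 76.95 mm.
From the linear strain diagram with ε_cu = 0.003: ε_t = 0.003 (d − c)/c = 0.003 × (800 − 76.95)/76.95 = 0.0282.
Since ε_t ≥ 0.005, the section is tension-controlled.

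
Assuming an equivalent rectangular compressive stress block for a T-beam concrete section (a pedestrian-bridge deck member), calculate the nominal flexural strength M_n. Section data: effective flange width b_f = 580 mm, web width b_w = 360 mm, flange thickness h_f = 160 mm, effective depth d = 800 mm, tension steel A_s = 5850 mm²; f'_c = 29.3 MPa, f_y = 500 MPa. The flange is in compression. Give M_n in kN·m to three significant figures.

Tension: T = A_s f_y = 5850 × 500 = 2925000 N.
Try a within the flange: a = T/(0.85 f'_c b_f) = 2925000/(0.85 × 29.3 × 580) = 202.49 mm.
a = 202.49 > h_f = 160 mm: the block extends into the web. Split into flange-overhang and web parts.
C_f = 0.85 f'_c (b_f − b_w) h_f = 0.85 × 29.3 × (580 − 360) × 160 = 876656 N.
Remaining web compression depth: a_w = (T − C_f)/(0.85 f'_c b_w) = (2925000 − 876656)/(0.85 × 29.3 × 360) = 228.46 mm.
M_n = C_f(d − h_f/2) + (T − C_f)(d − a_w/2) = 876656 × (800 − 80) + 2048344 × (800 − 114.23) = 631.19 + 1404.69 = 2035.88 × 10⁶ N·mm.
M_n = 2035.88 kN·m.

M_n ≈ 2040 kN·m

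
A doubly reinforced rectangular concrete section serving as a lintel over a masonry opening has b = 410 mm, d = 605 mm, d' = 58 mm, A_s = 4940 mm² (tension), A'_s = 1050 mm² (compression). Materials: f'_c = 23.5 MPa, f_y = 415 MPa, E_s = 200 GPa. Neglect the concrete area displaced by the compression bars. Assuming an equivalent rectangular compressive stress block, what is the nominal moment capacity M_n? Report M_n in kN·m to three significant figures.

M_n ≈ 1060 kN·m

Assume both tension and compression steel yield.
Net tension couple steel: A_s − A'_s = 3890 mm².
a = (A_s − A'_s) f_y / (0.85 f'_c b) = 1614350/(0.85 × 23.5 × 410) = 197.12 mm.
c = a/β₁ = 197.12/0.85 = 231.91 mm; ε'_s = 0.003(c − d')/c = 0.0022 ≥ f_y/E_s = 0.0021, so compression steel does yield.
M_n = (A_s − A'_s) f_y (d − a/2) + A'_s f_y (d − d') = [1614350 × (605 − 98.56) + 435750 × (605 − 58)] × 10⁻⁶ = 817.57 + 238.36 = 1055.93 kN·m.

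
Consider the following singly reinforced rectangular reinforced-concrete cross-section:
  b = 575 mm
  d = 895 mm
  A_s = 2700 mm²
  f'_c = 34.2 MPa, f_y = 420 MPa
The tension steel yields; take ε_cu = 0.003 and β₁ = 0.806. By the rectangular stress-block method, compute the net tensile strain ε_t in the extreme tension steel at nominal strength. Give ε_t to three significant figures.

ε_t ≈ 0.0289

a = A_s f_y/(0.85 f'_c b) = 67.84 mm.
β₁ = 0.806, so c = a/β₁ = 67.84/0.806 = 84.17 mm.
From the linear strain diagram with ε_cu = 0.003: ε_t = 0.003 (d − c)/c = 0.003 × (895 − 84.17)/84.17 = 0.0289.
Since ε_t ≥ 0.005, the section is tension-controlled.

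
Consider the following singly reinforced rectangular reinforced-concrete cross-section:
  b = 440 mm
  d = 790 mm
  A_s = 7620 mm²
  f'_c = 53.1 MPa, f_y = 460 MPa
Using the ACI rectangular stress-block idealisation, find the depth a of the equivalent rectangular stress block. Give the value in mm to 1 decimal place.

T = A_s f_y = 7620 × 460 = 3505200 N = 3505.2 kN.
Setting C = 0.85 f'_c a b equal to T: a = 3505200/(0.85 × 53.1 × 440) = 176.5 mm.

a ≈ 176.5 mm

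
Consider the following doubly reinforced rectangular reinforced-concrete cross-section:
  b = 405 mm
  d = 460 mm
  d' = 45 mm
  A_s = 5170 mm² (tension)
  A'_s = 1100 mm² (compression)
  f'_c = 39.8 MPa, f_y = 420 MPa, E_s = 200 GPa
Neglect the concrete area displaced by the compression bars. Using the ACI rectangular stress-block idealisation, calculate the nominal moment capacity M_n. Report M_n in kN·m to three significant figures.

Assume both tension and compression steel yield.
Net tension couple steel: A_s − A'_s = 4070 mm².
a = (A_s − A'_s) f_y / (0.85 f'_c b) = 1709400/(0.85 × 39.8 × 405) = 124.76 mm.
c = a/β₁ = 124.76/0.766 = 162.87 mm; ε'_s = 0.003(c − d')/c = 0.0022 ≥ f_y/E_s = 0.0021, so compression steel does yield.
M_n = (A_s − A'_s) f_y (d − a/2) + A'_s f_y (d − d') = [1709400 × (460 − 62.38) + 462000 × (460 − 45)] × 10⁻⁶ = 679.69 + 191.73 = 871.42 kN·m.

M_n ≈ 871 kN·m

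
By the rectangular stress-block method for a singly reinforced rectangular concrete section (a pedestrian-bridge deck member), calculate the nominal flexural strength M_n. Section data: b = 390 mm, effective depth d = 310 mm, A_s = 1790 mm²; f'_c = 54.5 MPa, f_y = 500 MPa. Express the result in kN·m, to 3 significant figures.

T = A_s f_y = 1790 × 500 = 895000 N = 895 kN.
From C = T: a = T/(0.85 f'_c b) = 895000/(0.85 × 54.5 × 390) = 49.54 mm.
M_n = T(d − a/2) = 895 kN × (310 − 24.77) mm = 255.28 kN·m.

M_n ≈ 255 kN·m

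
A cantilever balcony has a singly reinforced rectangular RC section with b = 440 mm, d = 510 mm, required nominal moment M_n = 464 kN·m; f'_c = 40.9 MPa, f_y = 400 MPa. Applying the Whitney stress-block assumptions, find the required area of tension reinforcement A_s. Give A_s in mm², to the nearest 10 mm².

With M_n = 0.85 f'_c a b (d − a/2), solve the quadratic for a:
a = d − √(d² − 2M_n/(0.85 f'_c b)) = 510 − √(510² − 2 × 464×10⁶/(0.85 × 40.9 × 440)) = 63.42 mm.
A_s = 0.85 f'_c a b / f_y = 0.85 × 40.9 × 63.42 × 440 / 400 = 2425.3 mm².

A_s ≈ 2430 mm²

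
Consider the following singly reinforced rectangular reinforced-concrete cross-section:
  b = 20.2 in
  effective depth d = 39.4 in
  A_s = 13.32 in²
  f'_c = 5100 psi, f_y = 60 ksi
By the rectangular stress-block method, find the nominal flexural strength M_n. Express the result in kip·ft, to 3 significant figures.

M_n ≈ 2320 kip·ft

T = A_s f_y = 13.32 × 60 = 799.2 kips.
a = T/(0.85 f'_c b) = 799.2/(0.85 × 5.1 × 20.2) = 9.127 in.
M_n = T(d − a/2) = 799.2 × (39.4 − 4.5635) = 27841.3 kip·in = 27841.3/12 = 2320.11 kip·ft.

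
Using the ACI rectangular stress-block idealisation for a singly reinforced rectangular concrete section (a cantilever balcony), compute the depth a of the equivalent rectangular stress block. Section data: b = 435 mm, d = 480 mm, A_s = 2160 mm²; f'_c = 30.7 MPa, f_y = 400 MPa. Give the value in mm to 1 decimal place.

T = A_s f_y = 2160 × 400 = 864000 N = 864 kN.
Setting C = 0.85 f'_c a b equal to T: a = 864000/(0.85 × 30.7 × 435) = 76.1 mm.

a ≈ 76.1 mm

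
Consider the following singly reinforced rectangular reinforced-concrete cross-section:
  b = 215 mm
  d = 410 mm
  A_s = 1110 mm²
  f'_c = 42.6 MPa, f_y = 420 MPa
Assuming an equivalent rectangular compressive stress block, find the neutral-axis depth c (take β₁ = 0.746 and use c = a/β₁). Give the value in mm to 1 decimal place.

T = A_s f_y = 1110 × 420 = 466200 N = 466.2 kN.
Setting C = 0.85 f'_c a b equal to T: a = 466200/(0.85 × 42.6 × 215) = 59.883 mm.
With β₁ = 0.746, c = a/β₁ = 59.883/0.746 = 80.3 mm.

c ≈ 80.3 mm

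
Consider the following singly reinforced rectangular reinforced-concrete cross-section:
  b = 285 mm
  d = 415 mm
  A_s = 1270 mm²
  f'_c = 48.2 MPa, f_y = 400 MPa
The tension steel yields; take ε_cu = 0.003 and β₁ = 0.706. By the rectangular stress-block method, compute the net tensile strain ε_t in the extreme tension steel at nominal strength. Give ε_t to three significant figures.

ε_t ≈ 0.0172

a = A_s f_y/(0.85 f'_c b) = 43.51 mm.
β₁ = 0.706, so c = a/β₁ = 43.51/0.706 = 61.63 mm.
From the linear strain diagram with ε_cu = 0.003: ε_t = 0.003 (d − c)/c = 0.003 × (415 − 61.63)/61.63 = 0.0172.
Since ε_t ≥ 0.005, the section is tension-controlled.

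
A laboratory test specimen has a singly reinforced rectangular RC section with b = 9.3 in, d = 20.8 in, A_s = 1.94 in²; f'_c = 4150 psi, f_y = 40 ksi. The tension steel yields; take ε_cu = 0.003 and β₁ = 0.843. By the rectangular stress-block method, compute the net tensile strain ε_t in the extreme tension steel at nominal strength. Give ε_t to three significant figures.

a = A_s f_y/(0.85 f'_c b) = 2.365 in.
β₁ = 0.843, so c = a/β₁ = 2.365/0.843 = 2.805 in.
From the linear strain diagram with ε_cu = 0.003: ε_t = 0.003 (d − c)/c = 0.003 × (20.8 − 2.805)/2.805 = 0.0192.
Since ε_t ≥ 0.005, the section is tension-controlled.

ε_t ≈ 0.0192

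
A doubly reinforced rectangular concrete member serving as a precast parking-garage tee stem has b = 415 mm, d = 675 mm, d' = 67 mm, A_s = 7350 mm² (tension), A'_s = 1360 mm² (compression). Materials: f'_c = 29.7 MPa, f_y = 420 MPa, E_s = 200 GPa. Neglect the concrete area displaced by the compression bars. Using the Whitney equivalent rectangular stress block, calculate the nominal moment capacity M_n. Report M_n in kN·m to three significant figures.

Assume both tension and compression steel yield.
Net tension couple steel: A_s − A'_s = 5990 mm².
a = (A_s − A'_s) f_y / (0.85 f'_c b) = 2515800/(0.85 × 29.7 × 415) = 240.13 mm.
c = a/β₁ = 240.13/0.838 = 286.55 mm; ε'_s = 0.003(c − d')/c = 0.0023 ≥ f_y/E_s = 0.0021, so compression steel does yield.
M_n = (A_s − A'_s) f_y (d − a/2) + A'_s f_y (d − d') = [2515800 × (675 − 120.065) + 571200 × (675 − 67)] × 10⁻⁶ = 1396.11 + 347.29 = 1743.40 kN·m.

M_n ≈ 1740 kN·m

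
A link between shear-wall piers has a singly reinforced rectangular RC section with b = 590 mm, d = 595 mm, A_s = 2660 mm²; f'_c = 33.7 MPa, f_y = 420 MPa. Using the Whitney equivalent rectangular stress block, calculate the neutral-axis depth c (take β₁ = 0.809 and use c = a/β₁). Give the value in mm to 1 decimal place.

T = A_s f_y = 2660 × 420 = 1117200 N = 1117.2 kN.
Setting C = 0.85 f'_c a b equal to T: a = 1117200/(0.85 × 33.7 × 590) = 66.104 mm.
With β₁ = 0.809, c = a/β₁ = 66.104/0.809 = 81.7 mm.

c ≈ 81.7 mm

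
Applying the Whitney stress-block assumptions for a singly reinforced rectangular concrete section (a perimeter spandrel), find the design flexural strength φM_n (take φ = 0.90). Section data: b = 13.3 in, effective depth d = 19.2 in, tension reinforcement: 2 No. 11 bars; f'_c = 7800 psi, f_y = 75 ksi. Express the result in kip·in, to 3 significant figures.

A_s = 2 × 1.56 = 3.12 in².
T = A_s f_y = 3.12 × 75 = 234 kips.
a = T/(0.85 f'_c b) = 234/(0.85 × 7.8 × 13.3) = 2.654 in.
M_n = T(d − a/2) = 234 × (19.2 − 1.327) = 4182.3 kip·in.
φM_n = 0.90 × 4182.3 = 3764.1 kip·in.

φM_n ≈ 3760 kip·in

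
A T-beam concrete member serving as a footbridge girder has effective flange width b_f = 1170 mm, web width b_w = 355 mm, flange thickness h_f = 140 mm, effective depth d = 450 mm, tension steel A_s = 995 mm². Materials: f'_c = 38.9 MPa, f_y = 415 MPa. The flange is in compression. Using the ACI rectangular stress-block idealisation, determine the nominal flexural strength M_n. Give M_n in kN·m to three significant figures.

M_n ≈ 184 kN·m

Tension: T = A_s f_y = 995 × 415 = 412925 N.
Try a within the flange: a = T/(0.85 f'_c b_f) = 412925/(0.85 × 38.9 × 1170) = 10.67 mm.
Since a = 10.67 ≤ h_f = 140 mm, the stress block lies entirely in the flange; analyse as a rectangular beam of width b_f.
M_n = T(d − a/2) = 412925 × (450 − 5.335) = 183.61 × 10⁶ N·mm.
M_n = 183.61 kN·m.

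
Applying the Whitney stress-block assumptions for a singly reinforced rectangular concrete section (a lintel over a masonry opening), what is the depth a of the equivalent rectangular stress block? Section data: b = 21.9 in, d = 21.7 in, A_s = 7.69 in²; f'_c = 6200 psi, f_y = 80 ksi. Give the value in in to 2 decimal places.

T = A_s f_y = 7.69 × 80 = 615.2 kips.
a = T/(0.85 f'_c b) = 615.2/(0.85 × 6.2 × 21.9) = 5.33 in.

a ≈ 5.33 in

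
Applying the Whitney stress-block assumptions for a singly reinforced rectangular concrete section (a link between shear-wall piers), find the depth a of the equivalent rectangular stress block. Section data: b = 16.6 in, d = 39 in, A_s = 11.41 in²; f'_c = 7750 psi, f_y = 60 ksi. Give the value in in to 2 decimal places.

a ≈ 6.26 in

T = A_s f_y = 11.41 × 60 = 684.6 kips.
a = T/(0.85 f'_c b) = 684.6/(0.85 × 7.75 × 16.6) = 6.26 in.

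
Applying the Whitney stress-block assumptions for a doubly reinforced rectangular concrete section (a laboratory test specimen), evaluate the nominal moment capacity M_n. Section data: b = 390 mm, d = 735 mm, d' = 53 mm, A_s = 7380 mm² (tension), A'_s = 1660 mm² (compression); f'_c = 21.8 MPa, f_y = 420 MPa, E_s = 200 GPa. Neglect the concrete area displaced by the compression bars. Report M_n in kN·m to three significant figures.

M_n ≈ 1840 kN·m

Assume both tension and compression steel yield.
Net tension couple steel: A_s − A'_s = 5720 mm².
a = (A_s − A'_s) f_y / (0.85 f'_c b) = 2402400/(0.85 × 21.8 × 390) = 332.43 mm.
c = a/β₁ = 332.43/0.85 = 391.09 mm; ε'_s = 0.003(c − d')/c = 0.0026 ≥ f_y/E_s = 0.0021, so compression steel does yield.
M_n = (A_s − A'_s) f_y (d − a/2) + A'_s f_y (d − d') = [2402400 × (735 − 166.215) + 697200 × (735 − 53)] × 10⁻⁶ = 1366.45 + 475.49 = 1841.94 kN·m.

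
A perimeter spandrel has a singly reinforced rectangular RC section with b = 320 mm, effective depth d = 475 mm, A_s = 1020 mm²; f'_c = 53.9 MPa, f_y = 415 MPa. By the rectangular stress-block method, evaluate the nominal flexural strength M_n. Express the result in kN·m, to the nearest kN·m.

T = A_s f_y = 1020 × 415 = 423300 N = 423.3 kN.
From C = T: a = T/(0.85 f'_c b) = 423300/(0.85 × 53.9 × 320) = 28.87 mm.
M_n = T(d − a/2) = 423.3 kN × (475 − 14.435) mm = 194.96 kN·m.

M_n ≈ 195 kN·m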